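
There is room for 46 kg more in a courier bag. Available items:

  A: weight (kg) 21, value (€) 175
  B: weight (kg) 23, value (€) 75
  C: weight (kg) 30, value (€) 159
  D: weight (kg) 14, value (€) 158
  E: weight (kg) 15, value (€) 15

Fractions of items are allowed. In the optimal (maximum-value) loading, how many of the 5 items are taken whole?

Sort by value per unit weight and fill in that order.
Order: D (158/14=11.29) > A (175/21=8.33) > C (159/30=5.30) > B (75/23=3.26) > E (15/15=1.00)
Fill: take D (14 @ 158) → take A (21 @ 175) → take 11/30 of C → 58.30; 46/46 used.
2 item(s) taken whole; one partial (take 11/30 of C).

2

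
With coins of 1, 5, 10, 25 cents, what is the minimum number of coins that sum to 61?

61 = 2×25 + 1×10 + 1×1
Total coins = 2 + 1 + 1 = 4

4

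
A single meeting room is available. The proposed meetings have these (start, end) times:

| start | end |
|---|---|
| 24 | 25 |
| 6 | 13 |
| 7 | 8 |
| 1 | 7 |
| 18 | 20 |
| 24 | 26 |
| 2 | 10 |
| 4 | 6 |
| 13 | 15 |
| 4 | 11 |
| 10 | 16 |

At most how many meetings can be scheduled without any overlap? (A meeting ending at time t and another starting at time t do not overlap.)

5

Sort by end time and greedily take each interval whose start is ≥ the last chosen end.
By end time: (4,6), (1,7), (7,8), (2,10), (4,11), (6,13), (13,15), (10,16), (18,20), (24,25), (24,26).
Pick (4,6); next start ≥ 6 → (7,8); next start ≥ 8 → (13,15); next start ≥ 15 → (18,20); next start ≥ 20 → (24,25).
Selected 5 meetings.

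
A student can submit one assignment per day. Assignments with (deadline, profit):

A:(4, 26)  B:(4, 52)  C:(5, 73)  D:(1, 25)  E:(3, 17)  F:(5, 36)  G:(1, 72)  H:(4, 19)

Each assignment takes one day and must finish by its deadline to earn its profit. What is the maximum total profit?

Take jobs in profit order; each goes to the latest open slot no later than its deadline.
Profit order: C=73 G=72 B=52 F=36 A=26 D=25 H=19 E=17
Assign: C→slot 5, G→slot 1, B→slot 4, F→slot 3, A→slot 2, D skipped, H skipped, E skipped.
Slots: [1:G] [2:A] [3:F] [4:B] [5:C]
Profit = 72 + 26 + 36 + 52 + 73 = 259

259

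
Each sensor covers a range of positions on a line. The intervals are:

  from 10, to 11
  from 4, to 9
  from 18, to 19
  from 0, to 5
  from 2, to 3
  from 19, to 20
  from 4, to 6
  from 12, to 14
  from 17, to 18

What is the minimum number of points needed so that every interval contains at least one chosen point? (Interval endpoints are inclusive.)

By right end: [2,3]  [0,5]  [4,6]  [4,9]  [10,11]  [12,14]  [17,18]  [18,19]  [19,20]
[2,3] uncovered → point at 3; [4,6] uncovered → point at 6; [10,11] uncovered → point at 11; [12,14] uncovered → point at 14; [17,18] uncovered → point at 18; [19,20] uncovered → point at 20.
Points: 3, 6, 11, 14, 18, 20 (6 total).

6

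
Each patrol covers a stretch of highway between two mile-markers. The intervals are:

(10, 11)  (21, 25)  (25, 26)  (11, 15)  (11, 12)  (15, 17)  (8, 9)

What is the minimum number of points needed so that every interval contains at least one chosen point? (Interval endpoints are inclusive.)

Process intervals by earliest right end; each time one isn't hit yet, stab at its right endpoint.
By right end: [8,9]  [10,11]  [11,12]  [11,15]  [15,17]  [21,25]  [25,26]
[8,9] uncovered → point at 9; [10,11] uncovered → point at 11; [15,17] uncovered → point at 17; [21,25] uncovered → point at 25.
Points: 9, 11, 17, 25 (4 total).

4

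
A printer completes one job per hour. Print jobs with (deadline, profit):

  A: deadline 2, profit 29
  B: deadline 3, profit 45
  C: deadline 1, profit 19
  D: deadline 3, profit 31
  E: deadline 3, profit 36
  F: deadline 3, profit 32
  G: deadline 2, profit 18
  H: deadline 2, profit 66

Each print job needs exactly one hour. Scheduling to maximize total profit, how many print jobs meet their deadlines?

3

Take jobs in profit order; each goes to the latest open slot no later than its deadline.
Profit order: H=66 B=45 E=36 F=32 D=31 A=29 C=19 G=18
Assign: H→slot 2, B→slot 3, E→slot 1, F skipped, D skipped, A skipped, C skipped, G skipped.
Slots: [1:E] [2:H] [3:B]
3 of 8 scheduled.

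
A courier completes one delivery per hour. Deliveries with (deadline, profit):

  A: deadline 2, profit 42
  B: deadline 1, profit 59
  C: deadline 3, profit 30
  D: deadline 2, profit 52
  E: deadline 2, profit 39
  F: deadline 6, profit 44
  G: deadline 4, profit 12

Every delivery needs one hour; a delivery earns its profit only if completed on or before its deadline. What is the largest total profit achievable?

197

Take jobs in profit order; each goes to the latest open slot no later than its deadline.
Profit order: B=59 D=52 F=44 A=42 E=39 C=30 G=12
Assign: B→slot 1, D→slot 2, F→slot 6, A skipped, E skipped, C→slot 3, G→slot 4.
Slots: [1:B] [2:D] [3:C] [4:G] [6:F]
Profit = 59 + 52 + 30 + 12 + 44 = 197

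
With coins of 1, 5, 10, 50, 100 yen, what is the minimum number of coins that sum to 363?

8

Greedy: take as many of the largest coin as possible, then repeat with the remainder.
363 − 3×100→63 − 1×50→13 − 1×10→3 − 3×1→0
Total coins = 3 + 1 + 1 + 3 = 8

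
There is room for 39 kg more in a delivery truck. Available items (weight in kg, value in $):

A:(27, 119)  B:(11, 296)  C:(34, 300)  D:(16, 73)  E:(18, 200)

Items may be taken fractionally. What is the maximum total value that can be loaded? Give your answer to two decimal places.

Order: B (296/11=26.91) > E (200/18=11.11) > C (300/34=8.82) > D (73/16=4.56) > A (119/27=4.41)
Fill: take B (11 @ 296) → take E (18 @ 200) → take 10/34 of C → 88.24; 39/39 used.
Total value = 584.24

584.24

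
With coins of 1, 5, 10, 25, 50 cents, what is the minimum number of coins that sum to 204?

Use the largest denomination that fits, subtract, and repeat.
204 − 4×50→4 − 4×1→0
Total coins = 4 + 4 = 8

8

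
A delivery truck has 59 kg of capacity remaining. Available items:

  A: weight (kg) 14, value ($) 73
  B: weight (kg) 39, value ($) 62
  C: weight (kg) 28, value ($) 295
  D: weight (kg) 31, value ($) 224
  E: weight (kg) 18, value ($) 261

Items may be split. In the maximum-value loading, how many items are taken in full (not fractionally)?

2

Ratios (sorted): E 14.50, C 10.54, D 7.23, A 5.21, B 1.59
take E (18 @ 261); take C (28 @ 295); take 13/31 of D → 93.94. Capacity used 59/59.
2 item(s) taken whole; one partial (take 13/31 of D).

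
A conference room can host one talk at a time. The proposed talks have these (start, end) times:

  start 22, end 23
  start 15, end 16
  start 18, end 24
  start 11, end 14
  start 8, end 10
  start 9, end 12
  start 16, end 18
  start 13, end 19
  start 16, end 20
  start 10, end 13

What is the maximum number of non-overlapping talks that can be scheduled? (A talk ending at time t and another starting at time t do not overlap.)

Sorted by end: (8,10)  (9,12)  (10,13)  (11,14)  (15,16)  (16,18)  (13,19)  (16,20)  (22,23)  (18,24)
take (8,10); skip (9,12); take (10,13); take (15,16); take (16,18); skip (16,20); take (22,23); skip (18,24).
Selected 5 talks.

5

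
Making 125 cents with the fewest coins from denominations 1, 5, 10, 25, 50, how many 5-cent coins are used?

125 − 2×50→25 − 1×25→0
Count of 5: 0

0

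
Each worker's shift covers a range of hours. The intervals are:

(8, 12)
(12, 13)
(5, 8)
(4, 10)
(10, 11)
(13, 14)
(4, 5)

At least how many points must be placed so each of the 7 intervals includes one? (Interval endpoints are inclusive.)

3

Sort by right endpoint; whenever an interval is uncovered, place a point at its right end.
Sorted: [4,5] [5,8] [4,10] [10,11] [8,12] [12,13] [13,14]
{[4,5],[5,8],[4,10]} hit by 5; {[10,11],[8,12]} hit by 11; {[12,13],[13,14]} hit by 13.
Points: 5, 11, 13 (3 total).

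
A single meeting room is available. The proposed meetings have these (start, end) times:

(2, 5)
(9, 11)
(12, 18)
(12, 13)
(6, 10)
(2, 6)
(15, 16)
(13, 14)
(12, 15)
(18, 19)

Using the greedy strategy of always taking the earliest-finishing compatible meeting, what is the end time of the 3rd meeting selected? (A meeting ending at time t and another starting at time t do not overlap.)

Greedy by earliest finish: after sorting by end time, pick each interval compatible with the last pick.
By end time: (2,5), (2,6), (6,10), (9,11), (12,13), (13,14), (12,15), (15,16), (12,18), (18,19).
Pick (2,5); next start ≥ 5 → (6,10); next start ≥ 10 → (12,13); next start ≥ 13 → (13,14); next start ≥ 14 → (15,16); next start ≥ 16 → (18,19).
Selected: (2,5) (6,10) (12,13) (13,14) (15,16) (18,19)

13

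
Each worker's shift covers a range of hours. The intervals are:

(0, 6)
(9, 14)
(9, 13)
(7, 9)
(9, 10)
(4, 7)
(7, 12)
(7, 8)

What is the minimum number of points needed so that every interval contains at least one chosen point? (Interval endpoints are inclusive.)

By right end: [0,6]  [4,7]  [7,8]  [7,9]  [9,10]  [7,12]  [9,13]  [9,14]
[0,6] uncovered → point at 6; [7,8] uncovered → point at 8; [9,10] uncovered → point at 10.
Points: 6, 8, 10 (3 total).

3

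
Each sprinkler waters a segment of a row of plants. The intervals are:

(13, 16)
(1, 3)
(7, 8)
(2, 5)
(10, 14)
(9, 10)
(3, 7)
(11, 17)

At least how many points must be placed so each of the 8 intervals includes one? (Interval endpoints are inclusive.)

Sort by right endpoint; whenever an interval is uncovered, place a point at its right end.
Sorted: [1,3] [2,5] [3,7] [7,8] [9,10] [10,14] [13,16] [11,17]
{[1,3],[2,5],[3,7]} hit by 3; {[7,8]} hit by 8; {[9,10],[10,14]} hit by 10; {[13,16],[11,17]} hit by 16.
Points: 3, 8, 10, 16 (4 total).

4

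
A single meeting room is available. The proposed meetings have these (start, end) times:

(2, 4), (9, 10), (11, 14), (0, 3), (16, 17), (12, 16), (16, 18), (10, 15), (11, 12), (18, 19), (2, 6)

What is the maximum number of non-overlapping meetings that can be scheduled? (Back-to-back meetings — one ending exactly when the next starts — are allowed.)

Sorted by end: (0,3)  (2,4)  (2,6)  (9,10)  (11,12)  (11,14)  (10,15)  (12,16)  (16,17)  (16,18)  (18,19)
take (0,3); take (9,10); take (11,12); skip (11,14); take (12,16); take (16,17); take (18,19).
Selected 6 meetings.

6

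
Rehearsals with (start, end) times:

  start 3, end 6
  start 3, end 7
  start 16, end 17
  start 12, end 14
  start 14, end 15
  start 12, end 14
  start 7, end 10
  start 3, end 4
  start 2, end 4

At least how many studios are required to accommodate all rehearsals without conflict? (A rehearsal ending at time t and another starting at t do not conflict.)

4

The answer is the maximum number of intervals overlapping at any instant.
Events (time:±→running): 2:+→1 3:+→2 3:+→3 3:+→4 … peak 4.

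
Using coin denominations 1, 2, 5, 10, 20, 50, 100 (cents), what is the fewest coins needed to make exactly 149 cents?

149 − 1×100→49 − 2×20→9 − 1×5→4 − 2×2→0
Total coins = 1 + 2 + 1 + 2 = 6

6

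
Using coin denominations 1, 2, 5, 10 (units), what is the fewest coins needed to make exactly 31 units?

4

Use the largest denomination that fits, subtract, and repeat.
31 = 3×10 + 1×1
Total coins = 3 + 1 = 4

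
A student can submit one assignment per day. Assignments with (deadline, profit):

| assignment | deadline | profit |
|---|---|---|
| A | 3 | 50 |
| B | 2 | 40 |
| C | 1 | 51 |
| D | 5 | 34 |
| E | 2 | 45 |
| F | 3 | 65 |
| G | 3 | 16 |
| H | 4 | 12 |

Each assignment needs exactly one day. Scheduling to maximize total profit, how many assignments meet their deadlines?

5

Take jobs in profit order; each goes to the latest open slot no later than its deadline.
Profit order: F=65 C=51 A=50 E=45 B=40 D=34 G=16 H=12
Assign: F→slot 3, C→slot 1, A→slot 2, E skipped, B skipped, D→slot 5, G skipped, H→slot 4.
Slots: [1:C] [2:A] [3:F] [4:H] [5:D]
5 of 8 scheduled.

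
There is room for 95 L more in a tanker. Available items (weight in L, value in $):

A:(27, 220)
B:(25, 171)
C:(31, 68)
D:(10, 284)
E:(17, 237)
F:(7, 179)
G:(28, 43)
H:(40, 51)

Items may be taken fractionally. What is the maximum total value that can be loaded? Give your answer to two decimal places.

Greedy by value/weight ratio, highest first.
Order: D (284/10=28.40) > F (179/7=25.57) > E (237/17=13.94) > A (220/27=8.15) > B (171/25=6.84) > C (68/31=2.19) > G (43/28=1.54) > H (51/40=1.27)
Fill: take D (10 @ 284) → take F (7 @ 179) → take E (17 @ 237) → take A (27 @ 220) → take B (25 @ 171) → take 9/31 of C → 19.74; 95/95 used.
Total value = 1110.74

1110.74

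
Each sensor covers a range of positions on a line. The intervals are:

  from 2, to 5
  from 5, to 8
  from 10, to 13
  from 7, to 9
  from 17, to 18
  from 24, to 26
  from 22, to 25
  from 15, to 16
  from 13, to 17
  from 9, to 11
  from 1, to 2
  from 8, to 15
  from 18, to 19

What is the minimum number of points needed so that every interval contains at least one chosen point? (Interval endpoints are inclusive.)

6

Sorted: [1,2] [2,5] [5,8] [7,9] [9,11] [10,13] [8,15] [15,16] [13,17] [17,18] [18,19] [22,25] [24,26]
{[1,2],[2,5]} hit by 2; {[5,8],[7,9]} hit by 8; {[9,11],[10,13],[8,15]} hit by 11; {[15,16],[13,17]} hit by 16; {[17,18],[18,19]} hit by 18; {[22,25],[24,26]} hit by 25.
Points: 2, 8, 11, 16, 18, 25 (6 total).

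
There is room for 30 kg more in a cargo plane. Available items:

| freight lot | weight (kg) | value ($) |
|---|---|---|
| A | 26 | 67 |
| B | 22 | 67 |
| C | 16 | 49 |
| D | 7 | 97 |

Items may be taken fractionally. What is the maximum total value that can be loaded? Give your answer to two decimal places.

167.32

Greedy by value/weight ratio, highest first.
Ratios (sorted): D 13.86, C 3.06, B 3.05, A 2.58
take D (7 @ 97); take C (16 @ 49); take 7/22 of B → 21.32. Capacity used 30/30.
Total value = 167.32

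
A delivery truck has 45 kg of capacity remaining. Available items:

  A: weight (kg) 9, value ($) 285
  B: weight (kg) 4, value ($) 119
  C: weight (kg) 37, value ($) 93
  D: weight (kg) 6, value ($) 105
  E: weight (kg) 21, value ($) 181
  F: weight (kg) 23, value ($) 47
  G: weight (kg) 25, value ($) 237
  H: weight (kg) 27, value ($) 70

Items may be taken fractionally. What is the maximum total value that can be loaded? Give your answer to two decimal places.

Sort by value per unit weight and fill in that order.
Order: A (285/9=31.67) > B (119/4=29.75) > D (105/6=17.50) > G (237/25=9.48) > E (181/21=8.62) > H (70/27=2.59) > C (93/37=2.51) > F (47/23=2.04)
Fill: take A (9 @ 285) → take B (4 @ 119) → take D (6 @ 105) → take G (25 @ 237) → take 1/21 of E → 8.62; 45/45 used.
Total value = 754.62

754.62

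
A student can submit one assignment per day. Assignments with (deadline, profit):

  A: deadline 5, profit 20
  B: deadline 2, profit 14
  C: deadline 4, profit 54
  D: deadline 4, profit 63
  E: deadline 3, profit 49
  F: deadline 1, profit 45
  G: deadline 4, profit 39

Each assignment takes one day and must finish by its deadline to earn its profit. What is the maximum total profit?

231

Take jobs in profit order; each goes to the latest open slot no later than its deadline.
Profit order: D=63 C=54 E=49 F=45 G=39 A=20 B=14
Assign: D→slot 4, C→slot 3, E→slot 2, F→slot 1, G skipped, A→slot 5, B skipped.
Slots: [1:F] [2:E] [3:C] [4:D] [5:A]
Profit = 45 + 49 + 54 + 63 + 20 = 231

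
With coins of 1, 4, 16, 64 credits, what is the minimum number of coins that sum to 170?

8

Greedy: take as many of the largest coin as possible, then repeat with the remainder.
170 = 2×64 + 2×16 + 2×4 + 2×1
Total coins = 2 + 2 + 2 + 2 = 8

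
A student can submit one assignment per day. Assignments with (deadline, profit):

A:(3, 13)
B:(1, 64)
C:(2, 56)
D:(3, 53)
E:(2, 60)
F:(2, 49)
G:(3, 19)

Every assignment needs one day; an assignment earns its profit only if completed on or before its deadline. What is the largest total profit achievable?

Sort by profit descending; place each in the latest free slot ≤ its deadline.
By profit: B(d1,64), E(d2,60), C(d2,56), D(d3,53), F(d2,49), G(d3,19), A(d3,13)
B→slot 1; E→slot 2; C skipped; D→slot 3; F skipped; G skipped; A skipped.
Profit = 64 + 60 + 53 = 177

177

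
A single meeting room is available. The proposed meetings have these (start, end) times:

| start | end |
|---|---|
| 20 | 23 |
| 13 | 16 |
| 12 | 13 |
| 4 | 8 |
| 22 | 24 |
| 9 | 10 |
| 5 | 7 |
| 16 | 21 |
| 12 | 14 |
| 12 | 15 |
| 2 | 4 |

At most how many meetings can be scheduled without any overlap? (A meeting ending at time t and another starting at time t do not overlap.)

Order by finish time; keep every interval that doesn't clash with the previous kept one.
By end time: (2,4), (5,7), (4,8), (9,10), (12,13), (12,14), (12,15), (13,16), (16,21), (20,23), (22,24).
Pick (2,4); next start ≥ 4 → (5,7); next start ≥ 7 → (9,10); next start ≥ 10 → (12,13); next start ≥ 13 → (13,16); next start ≥ 16 → (16,21); next start ≥ 21 → (22,24).
Selected 7 meetings.

7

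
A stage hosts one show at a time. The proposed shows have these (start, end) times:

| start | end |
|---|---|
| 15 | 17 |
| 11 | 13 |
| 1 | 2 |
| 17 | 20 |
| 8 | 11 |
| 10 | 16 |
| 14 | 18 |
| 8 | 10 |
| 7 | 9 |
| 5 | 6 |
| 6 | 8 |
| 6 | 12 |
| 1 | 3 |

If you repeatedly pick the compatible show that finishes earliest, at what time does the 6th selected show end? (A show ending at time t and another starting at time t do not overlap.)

Greedy by earliest finish: after sorting by end time, pick each interval compatible with the last pick.
Sorted by end: (1,2)  (1,3)  (5,6)  (6,8)  (7,9)  (8,10)  (8,11)  (6,12)  (11,13)  (10,16)  (15,17)  (14,18)  (17,20)
take (1,2); skip (1,3); take (5,6); take (6,8); take (8,10); take (11,13); skip (10,16); take (15,17); skip (14,18); take (17,20).
Selected: (1,2) (5,6) (6,8) (8,10) (11,13) (15,17) (17,20)

17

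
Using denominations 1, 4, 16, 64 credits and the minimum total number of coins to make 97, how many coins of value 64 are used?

1

Greedy: take as many of the largest coin as possible, then repeat with the remainder.
97 = 1×64 + 2×16 + 1×1
Count of 64: 1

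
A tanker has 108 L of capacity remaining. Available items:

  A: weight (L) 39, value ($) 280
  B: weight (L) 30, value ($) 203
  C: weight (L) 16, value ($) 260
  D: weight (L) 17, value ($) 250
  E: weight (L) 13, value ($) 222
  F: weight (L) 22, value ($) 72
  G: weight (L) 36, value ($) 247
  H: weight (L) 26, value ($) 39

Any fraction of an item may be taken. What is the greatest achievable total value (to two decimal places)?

Greedy by value/weight ratio, highest first.
Ratios (sorted): E 17.08, C 16.25, D 14.71, A 7.18, G 6.86, B 6.77, F 3.27, H 1.50
take E (13 @ 222); take C (16 @ 260); take D (17 @ 250); take A (39 @ 280); take 23/36 of G → 157.81. Capacity used 108/108.
Total value = 1169.81

1169.81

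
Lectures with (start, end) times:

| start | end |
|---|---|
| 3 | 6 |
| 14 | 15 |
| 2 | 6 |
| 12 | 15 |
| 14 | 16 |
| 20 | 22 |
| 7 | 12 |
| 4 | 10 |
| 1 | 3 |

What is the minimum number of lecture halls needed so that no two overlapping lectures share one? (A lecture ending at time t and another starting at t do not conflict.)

3

Count concurrent intervals with a sweep; the peak is the room count.
starts: [1, 2, 3, 4, 7, 12, 14, 14, 20]
ends:   [3, 6, 6, 10, 12, 15, 15, 16, 22]
s1→1 s2→2 e3→1 s3→2 s4→3  — peak 3.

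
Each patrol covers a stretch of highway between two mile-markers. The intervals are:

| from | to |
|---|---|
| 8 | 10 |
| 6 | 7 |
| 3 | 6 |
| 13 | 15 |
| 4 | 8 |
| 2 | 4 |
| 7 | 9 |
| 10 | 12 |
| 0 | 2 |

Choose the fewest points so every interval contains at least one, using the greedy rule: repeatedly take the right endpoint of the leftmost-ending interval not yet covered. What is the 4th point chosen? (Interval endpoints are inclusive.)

12

By right end: [0,2]  [2,4]  [3,6]  [6,7]  [4,8]  [7,9]  [8,10]  [10,12]  [13,15]
[0,2] uncovered → point at 2; [3,6] uncovered → point at 6; [7,9] uncovered → point at 9; [10,12] uncovered → point at 12; [13,15] uncovered → point at 15.
Points: 2, 6, 9, 12, 15 (5 total).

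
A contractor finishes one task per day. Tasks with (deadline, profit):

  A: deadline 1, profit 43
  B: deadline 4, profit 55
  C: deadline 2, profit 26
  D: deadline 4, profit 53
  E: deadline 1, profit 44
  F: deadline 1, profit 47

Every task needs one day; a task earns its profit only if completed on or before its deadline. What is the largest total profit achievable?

181

Sort by profit descending; place each in the latest free slot ≤ its deadline.
By profit: B(d4,55), D(d4,53), F(d1,47), E(d1,44), A(d1,43), C(d2,26)
B→slot 4; D→slot 3; F→slot 1; E skipped; A skipped; C→slot 2.
Profit = 47 + 26 + 53 + 55 = 181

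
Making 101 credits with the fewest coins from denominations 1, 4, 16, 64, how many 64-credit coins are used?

101 = 1×64 + 2×16 + 1×4 + 1×1
Count of 64: 1

1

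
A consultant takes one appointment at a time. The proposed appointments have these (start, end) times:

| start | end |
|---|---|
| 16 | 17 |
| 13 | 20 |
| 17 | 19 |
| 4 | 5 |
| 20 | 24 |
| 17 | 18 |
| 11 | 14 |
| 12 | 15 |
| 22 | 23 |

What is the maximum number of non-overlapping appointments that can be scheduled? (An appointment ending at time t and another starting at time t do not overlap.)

By end time: (4,5), (11,14), (12,15), (16,17), (17,18), (17,19), (13,20), (22,23), (20,24).
Pick (4,5); next start ≥ 5 → (11,14); next start ≥ 14 → (16,17); next start ≥ 17 → (17,18); next start ≥ 18 → (22,23).
Selected 5 appointments.

5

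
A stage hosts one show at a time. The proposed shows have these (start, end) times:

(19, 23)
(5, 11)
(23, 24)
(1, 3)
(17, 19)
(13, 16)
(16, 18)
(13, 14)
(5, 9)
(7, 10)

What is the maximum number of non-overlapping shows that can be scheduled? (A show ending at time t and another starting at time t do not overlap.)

6

By end time: (1,3), (5,9), (7,10), (5,11), (13,14), (13,16), (16,18), (17,19), (19,23), (23,24).
Pick (1,3); next start ≥ 3 → (5,9); next start ≥ 9 → (13,14); next start ≥ 14 → (16,18); next start ≥ 18 → (19,23); next start ≥ 23 → (23,24).
Selected 6 shows.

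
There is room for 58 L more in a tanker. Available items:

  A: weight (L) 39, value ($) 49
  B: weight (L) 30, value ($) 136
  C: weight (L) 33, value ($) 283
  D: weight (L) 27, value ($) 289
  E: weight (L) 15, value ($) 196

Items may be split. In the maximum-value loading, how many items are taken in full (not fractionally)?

2

Order: E (196/15=13.07) > D (289/27=10.70) > C (283/33=8.58) > B (136/30=4.53) > A (49/39=1.26)
Fill: take E (15 @ 196) → take D (27 @ 289) → take 16/33 of C → 137.21; 58/58 used.
2 item(s) taken whole; one partial (take 16/33 of C).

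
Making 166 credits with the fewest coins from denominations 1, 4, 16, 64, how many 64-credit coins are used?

Use the largest denomination that fits, subtract, and repeat.
166 = 2×64 + 2×16 + 1×4 + 2×1
Count of 64: 2

2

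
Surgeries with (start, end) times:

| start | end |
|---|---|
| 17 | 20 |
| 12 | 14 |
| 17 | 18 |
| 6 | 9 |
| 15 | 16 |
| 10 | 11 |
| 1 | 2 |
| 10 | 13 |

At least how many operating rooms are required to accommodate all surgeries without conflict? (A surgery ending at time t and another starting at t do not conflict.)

Events (time:±→running): 1:+→1 2:-→0 6:+→1 9:-→0 10:+→1 10:+→2 … peak 2.

2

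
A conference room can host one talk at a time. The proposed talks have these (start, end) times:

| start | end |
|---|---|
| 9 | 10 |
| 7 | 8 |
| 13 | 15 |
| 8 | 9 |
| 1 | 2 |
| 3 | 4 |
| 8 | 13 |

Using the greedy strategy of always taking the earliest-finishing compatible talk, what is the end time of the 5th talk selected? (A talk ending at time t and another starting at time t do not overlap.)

Greedy by earliest finish: after sorting by end time, pick each interval compatible with the last pick.
By end time: (1,2), (3,4), (7,8), (8,9), (9,10), (8,13), (13,15).
Pick (1,2); next start ≥ 2 → (3,4); next start ≥ 4 → (7,8); next start ≥ 8 → (8,9); next start ≥ 9 → (9,10); next start ≥ 10 → (13,15).
Selected: (1,2) (3,4) (7,8) (8,9) (9,10) (13,15)

10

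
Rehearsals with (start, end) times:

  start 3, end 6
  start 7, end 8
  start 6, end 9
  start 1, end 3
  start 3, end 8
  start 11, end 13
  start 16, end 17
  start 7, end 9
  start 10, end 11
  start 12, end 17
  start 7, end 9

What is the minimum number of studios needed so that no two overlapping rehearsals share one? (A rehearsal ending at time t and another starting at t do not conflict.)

5

starts: [1, 3, 3, 6, 7, 7, 7, 10, 11, 12, 16]
ends:   [3, 6, 8, 8, 9, 9, 9, 11, 13, 17, 17]
s1→1 e3→0 s3→1 s3→2 e6→1 s6→2 s7→3 s7→4 s7→5  — peak 5.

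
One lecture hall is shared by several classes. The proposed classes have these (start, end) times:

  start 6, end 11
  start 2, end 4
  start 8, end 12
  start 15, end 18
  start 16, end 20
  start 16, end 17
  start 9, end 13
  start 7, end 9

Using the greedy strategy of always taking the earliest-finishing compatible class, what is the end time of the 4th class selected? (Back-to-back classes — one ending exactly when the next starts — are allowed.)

Sort by end time and greedily take each interval whose start is ≥ the last chosen end.
Sorted by end: (2,4)  (7,9)  (6,11)  (8,12)  (9,13)  (16,17)  (15,18)  (16,20)
take (2,4); take (7,9); skip (6,11); take (9,13); take (16,17); skip (16,20).
Selected: (2,4) (7,9) (9,13) (16,17)

17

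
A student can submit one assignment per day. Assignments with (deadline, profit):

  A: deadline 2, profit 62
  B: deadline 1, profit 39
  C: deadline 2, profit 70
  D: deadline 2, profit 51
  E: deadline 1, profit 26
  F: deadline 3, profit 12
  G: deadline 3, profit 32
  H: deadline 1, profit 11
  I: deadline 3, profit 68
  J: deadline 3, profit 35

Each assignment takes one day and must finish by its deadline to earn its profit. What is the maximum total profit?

200

Sort by profit descending; place each in the latest free slot ≤ its deadline.
Profit order: C=70 I=68 A=62 D=51 B=39 J=35 G=32 E=26 F=12 H=11
Assign: C→slot 2, I→slot 3, A→slot 1, D skipped, B skipped, J skipped, G skipped, E skipped, F skipped, H skipped.
Slots: [1:A] [2:C] [3:I]
Profit = 62 + 70 + 68 = 200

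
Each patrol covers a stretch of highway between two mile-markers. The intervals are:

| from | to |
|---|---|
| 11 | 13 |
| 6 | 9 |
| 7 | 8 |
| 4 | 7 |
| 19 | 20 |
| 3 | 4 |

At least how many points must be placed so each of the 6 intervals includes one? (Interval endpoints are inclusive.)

4

Process intervals by earliest right end; each time one isn't hit yet, stab at its right endpoint.
Sorted: [3,4] [4,7] [7,8] [6,9] [11,13] [19,20]
{[3,4],[4,7]} hit by 4; {[7,8],[6,9]} hit by 8; {[11,13]} hit by 13; {[19,20]} hit by 20.
Points: 4, 8, 13, 20 (4 total).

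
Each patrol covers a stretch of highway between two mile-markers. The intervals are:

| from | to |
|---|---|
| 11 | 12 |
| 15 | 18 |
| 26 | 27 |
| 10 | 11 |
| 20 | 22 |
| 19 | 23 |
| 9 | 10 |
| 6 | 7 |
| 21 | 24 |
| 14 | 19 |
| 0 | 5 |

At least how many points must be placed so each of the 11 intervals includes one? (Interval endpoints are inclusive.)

7

By right end: [0,5]  [6,7]  [9,10]  [10,11]  [11,12]  [15,18]  [14,19]  [20,22]  [19,23]  [21,24]  [26,27]
[0,5] uncovered → point at 5; [6,7] uncovered → point at 7; [9,10] uncovered → point at 10; [11,12] uncovered → point at 12; [15,18] uncovered → point at 18; [20,22] uncovered → point at 22; [26,27] uncovered → point at 27.
Points: 5, 7, 10, 12, 18, 22, 27 (7 total).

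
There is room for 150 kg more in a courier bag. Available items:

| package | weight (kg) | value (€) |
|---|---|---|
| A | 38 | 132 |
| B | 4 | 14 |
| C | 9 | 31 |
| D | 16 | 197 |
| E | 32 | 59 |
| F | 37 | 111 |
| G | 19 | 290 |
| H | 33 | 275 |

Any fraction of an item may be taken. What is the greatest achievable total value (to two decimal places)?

1032.00

Ratios (sorted): G 15.26, D 12.31, H 8.33, B 3.50, A 3.47, C 3.44, F 3.00, E 1.84
take G (19 @ 290); take D (16 @ 197); take H (33 @ 275); take B (4 @ 14); take A (38 @ 132); take C (9 @ 31); take 31/37 of F → 93.00. Capacity used 150/150.
Total value = 1032.00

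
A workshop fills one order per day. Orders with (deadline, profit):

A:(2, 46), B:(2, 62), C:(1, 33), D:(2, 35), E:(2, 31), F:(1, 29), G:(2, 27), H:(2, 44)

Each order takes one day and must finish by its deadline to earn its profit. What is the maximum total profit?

108

Take jobs in profit order; each goes to the latest open slot no later than its deadline.
Profit order: B=62 A=46 H=44 D=35 C=33 E=31 F=29 G=27
Assign: B→slot 2, A→slot 1, H skipped, D skipped, C skipped, E skipped, F skipped, G skipped.
Slots: [1:A] [2:B]
Profit = 46 + 62 = 108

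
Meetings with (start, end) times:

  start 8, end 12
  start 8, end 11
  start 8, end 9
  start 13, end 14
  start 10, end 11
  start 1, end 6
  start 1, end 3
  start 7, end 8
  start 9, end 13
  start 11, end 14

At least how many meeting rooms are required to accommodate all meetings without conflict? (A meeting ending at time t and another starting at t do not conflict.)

4

Events (time:±→running): 1:+→1 1:+→2 3:-→1 6:-→0 7:+→1 8:-→0 8:+→1 8:+→2 8:+→3 9:-→2 9:+→3 10:+→4 … peak 4.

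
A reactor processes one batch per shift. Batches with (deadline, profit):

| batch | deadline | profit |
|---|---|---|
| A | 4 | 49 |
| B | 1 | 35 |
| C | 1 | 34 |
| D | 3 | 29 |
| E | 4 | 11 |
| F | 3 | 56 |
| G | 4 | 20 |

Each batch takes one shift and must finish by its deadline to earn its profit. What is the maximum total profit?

169

Sort by profit descending; place each in the latest free slot ≤ its deadline.
By profit: F(d3,56), A(d4,49), B(d1,35), C(d1,34), D(d3,29), G(d4,20), E(d4,11)
F→slot 3; A→slot 4; B→slot 1; C skipped; D→slot 2; G skipped; E skipped.
Profit = 35 + 29 + 56 + 49 = 169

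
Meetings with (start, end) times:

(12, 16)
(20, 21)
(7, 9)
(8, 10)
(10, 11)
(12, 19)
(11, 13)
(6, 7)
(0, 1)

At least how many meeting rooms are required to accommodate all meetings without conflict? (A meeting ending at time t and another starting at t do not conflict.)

starts: [0, 6, 7, 8, 10, 11, 12, 12, 20]
ends:   [1, 7, 9, 10, 11, 13, 16, 19, 21]
s0→1 e1→0 s6→1 e7→0 s7→1 s8→2 e9→1 e10→0 s10→1 e11→0 s11→1 s12→2 s12→3  — peak 3.

3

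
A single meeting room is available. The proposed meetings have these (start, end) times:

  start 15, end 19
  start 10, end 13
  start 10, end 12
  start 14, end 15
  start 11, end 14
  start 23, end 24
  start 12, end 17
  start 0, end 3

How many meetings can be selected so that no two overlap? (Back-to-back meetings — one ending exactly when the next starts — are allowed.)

Sorted by end: (0,3)  (10,12)  (10,13)  (11,14)  (14,15)  (12,17)  (15,19)  (23,24)
take (0,3); take (10,12); skip (10,13); skip (11,14); take (14,15); take (15,19); take (23,24).
Selected 5 meetings.

5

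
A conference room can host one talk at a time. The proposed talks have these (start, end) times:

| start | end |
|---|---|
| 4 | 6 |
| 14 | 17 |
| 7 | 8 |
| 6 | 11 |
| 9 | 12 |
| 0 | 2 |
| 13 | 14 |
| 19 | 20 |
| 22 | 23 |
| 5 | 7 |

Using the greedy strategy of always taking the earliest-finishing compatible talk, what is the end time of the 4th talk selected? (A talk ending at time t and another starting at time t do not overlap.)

12

Sort by end time and greedily take each interval whose start is ≥ the last chosen end.
By end time: (0,2), (4,6), (5,7), (7,8), (6,11), (9,12), (13,14), (14,17), (19,20), (22,23).
Pick (0,2); next start ≥ 2 → (4,6); next start ≥ 6 → (7,8); next start ≥ 8 → (9,12); next start ≥ 12 → (13,14); next start ≥ 14 → (14,17); next start ≥ 17 → (19,20); next start ≥ 20 → (22,23).
Selected: (0,2) (4,6) (7,8) (9,12) (13,14) (14,17) (19,20) (22,23)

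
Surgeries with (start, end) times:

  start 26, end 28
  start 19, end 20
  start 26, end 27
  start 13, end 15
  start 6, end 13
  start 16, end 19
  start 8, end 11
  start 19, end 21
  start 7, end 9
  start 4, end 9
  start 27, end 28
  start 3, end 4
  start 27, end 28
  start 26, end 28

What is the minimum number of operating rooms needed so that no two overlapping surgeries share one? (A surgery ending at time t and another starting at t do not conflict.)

Events (time:±→running): 3:+→1 4:-→0 4:+→1 6:+→2 7:+→3 8:+→4 … peak 4.

4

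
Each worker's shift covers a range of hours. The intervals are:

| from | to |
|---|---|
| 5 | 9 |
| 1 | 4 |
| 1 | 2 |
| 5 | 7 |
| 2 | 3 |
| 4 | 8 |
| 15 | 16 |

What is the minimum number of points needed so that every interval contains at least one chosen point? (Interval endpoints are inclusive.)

3

Process intervals by earliest right end; each time one isn't hit yet, stab at its right endpoint.
Sorted: [1,2] [2,3] [1,4] [5,7] [4,8] [5,9] [15,16]
{[1,2],[2,3],[1,4]} hit by 2; {[5,7],[4,8],[5,9]} hit by 7; {[15,16]} hit by 16.
Points: 2, 7, 16 (3 total).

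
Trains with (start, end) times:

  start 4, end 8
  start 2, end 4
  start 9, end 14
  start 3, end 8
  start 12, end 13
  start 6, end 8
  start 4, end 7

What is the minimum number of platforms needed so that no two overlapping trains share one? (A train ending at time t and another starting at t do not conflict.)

Events (time:±→running): 2:+→1 3:+→2 4:-→1 4:+→2 4:+→3 6:+→4 … peak 4.

4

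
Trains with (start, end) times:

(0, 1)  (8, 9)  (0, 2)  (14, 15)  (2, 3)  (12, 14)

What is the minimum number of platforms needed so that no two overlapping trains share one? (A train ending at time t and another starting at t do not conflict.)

Events (time:±→running): 0:+→1 0:+→2 … peak 2.

2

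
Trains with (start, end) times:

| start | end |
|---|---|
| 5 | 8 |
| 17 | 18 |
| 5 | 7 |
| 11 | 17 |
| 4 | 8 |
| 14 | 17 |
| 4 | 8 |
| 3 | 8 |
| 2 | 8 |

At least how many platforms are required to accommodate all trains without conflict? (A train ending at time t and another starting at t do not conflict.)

Count concurrent intervals with a sweep; the peak is the room count.
Events (time:±→running): 2:+→1 3:+→2 4:+→3 4:+→4 5:+→5 5:+→6 … peak 6.

6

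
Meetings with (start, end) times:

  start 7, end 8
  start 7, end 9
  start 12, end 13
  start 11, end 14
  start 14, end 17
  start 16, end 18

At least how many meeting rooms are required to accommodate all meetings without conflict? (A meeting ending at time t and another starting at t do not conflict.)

Count concurrent intervals with a sweep; the peak is the room count.
starts: [7, 7, 11, 12, 14, 16]
ends:   [8, 9, 13, 14, 17, 18]
s7→1 s7→2  — peak 2.

2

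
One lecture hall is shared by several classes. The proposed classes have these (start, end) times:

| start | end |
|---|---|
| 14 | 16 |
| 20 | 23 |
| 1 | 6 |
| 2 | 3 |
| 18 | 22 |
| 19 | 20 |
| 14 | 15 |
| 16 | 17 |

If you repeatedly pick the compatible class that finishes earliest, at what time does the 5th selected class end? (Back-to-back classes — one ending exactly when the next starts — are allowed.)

Sort by end time and greedily take each interval whose start is ≥ the last chosen end.
Sorted by end: (2,3)  (1,6)  (14,15)  (14,16)  (16,17)  (19,20)  (18,22)  (20,23)
take (2,3); take (14,15); take (16,17); take (19,20); skip (18,22); take (20,23).
Selected: (2,3) (14,15) (16,17) (19,20) (20,23)

23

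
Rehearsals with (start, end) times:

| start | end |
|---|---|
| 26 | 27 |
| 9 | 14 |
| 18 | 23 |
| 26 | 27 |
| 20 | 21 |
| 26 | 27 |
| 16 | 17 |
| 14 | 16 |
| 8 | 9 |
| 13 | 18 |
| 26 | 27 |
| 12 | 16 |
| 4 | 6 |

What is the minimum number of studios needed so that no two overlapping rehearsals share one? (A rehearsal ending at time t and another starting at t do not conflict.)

The answer is the maximum number of intervals overlapping at any instant.
Events (time:±→running): 4:+→1 6:-→0 8:+→1 9:-→0 9:+→1 12:+→2 13:+→3 14:-→2 14:+→3 16:-→2 16:-→1 16:+→2 17:-→1 18:-→0 18:+→1 20:+→2 21:-→1 23:-→0 26:+→1 26:+→2 26:+→3 26:+→4 … peak 4.

4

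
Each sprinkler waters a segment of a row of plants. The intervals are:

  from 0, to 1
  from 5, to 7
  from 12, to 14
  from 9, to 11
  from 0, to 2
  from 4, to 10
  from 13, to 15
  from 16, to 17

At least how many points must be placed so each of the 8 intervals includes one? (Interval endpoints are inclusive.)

Process intervals by earliest right end; each time one isn't hit yet, stab at its right endpoint.
Sorted: [0,1] [0,2] [5,7] [4,10] [9,11] [12,14] [13,15] [16,17]
{[0,1],[0,2]} hit by 1; {[5,7],[4,10]} hit by 7; {[9,11]} hit by 11; {[12,14],[13,15]} hit by 14; {[16,17]} hit by 17.
Points: 1, 7, 11, 14, 17 (5 total).

5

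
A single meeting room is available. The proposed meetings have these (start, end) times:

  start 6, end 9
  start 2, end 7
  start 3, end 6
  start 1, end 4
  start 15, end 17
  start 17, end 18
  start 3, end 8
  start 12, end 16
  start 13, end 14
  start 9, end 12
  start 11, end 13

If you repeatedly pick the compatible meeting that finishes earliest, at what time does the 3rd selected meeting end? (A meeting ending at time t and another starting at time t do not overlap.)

12

Order by finish time; keep every interval that doesn't clash with the previous kept one.
Sorted by end: (1,4)  (3,6)  (2,7)  (3,8)  (6,9)  (9,12)  (11,13)  (13,14)  (12,16)  (15,17)  (17,18)
take (1,4); skip (2,7); take (6,9); take (9,12); take (13,14); skip (12,16); take (15,17); take (17,18).
Selected: (1,4) (6,9) (9,12) (13,14) (15,17) (17,18)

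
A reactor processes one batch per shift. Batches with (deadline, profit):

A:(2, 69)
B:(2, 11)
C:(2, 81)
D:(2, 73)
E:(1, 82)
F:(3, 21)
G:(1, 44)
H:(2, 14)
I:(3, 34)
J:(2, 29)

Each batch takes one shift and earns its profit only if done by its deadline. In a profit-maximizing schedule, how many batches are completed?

Sort by profit descending; place each in the latest free slot ≤ its deadline.
By profit: E(d1,82), C(d2,81), D(d2,73), A(d2,69), G(d1,44), I(d3,34), J(d2,29), F(d3,21), H(d2,14), B(d2,11)
E→slot 1; C→slot 2; D skipped; A skipped; G skipped; I→slot 3; J skipped; F skipped; H skipped; B skipped.
3 of 10 scheduled.

3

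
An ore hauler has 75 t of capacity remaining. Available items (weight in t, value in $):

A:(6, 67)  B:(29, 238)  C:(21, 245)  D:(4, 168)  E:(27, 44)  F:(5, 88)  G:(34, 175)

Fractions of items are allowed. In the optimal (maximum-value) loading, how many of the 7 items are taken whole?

Ratios (sorted): D 42.00, F 17.60, C 11.67, A 11.17, B 8.21, G 5.15, E 1.63
take D (4 @ 168); take F (5 @ 88); take C (21 @ 245); take A (6 @ 67); take B (29 @ 238); take 10/34 of G → 51.47. Capacity used 75/75.
5 item(s) taken whole; one partial (take 10/34 of G).

5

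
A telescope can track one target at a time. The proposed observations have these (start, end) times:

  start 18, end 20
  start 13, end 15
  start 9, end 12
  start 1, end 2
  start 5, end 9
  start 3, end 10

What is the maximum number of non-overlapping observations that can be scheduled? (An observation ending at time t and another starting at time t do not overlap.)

5

Sort by end time and greedily take each interval whose start is ≥ the last chosen end.
By end time: (1,2), (5,9), (3,10), (9,12), (13,15), (18,20).
Pick (1,2); next start ≥ 2 → (5,9); next start ≥ 9 → (9,12); next start ≥ 12 → (13,15); next start ≥ 15 → (18,20).
Selected 5 observations.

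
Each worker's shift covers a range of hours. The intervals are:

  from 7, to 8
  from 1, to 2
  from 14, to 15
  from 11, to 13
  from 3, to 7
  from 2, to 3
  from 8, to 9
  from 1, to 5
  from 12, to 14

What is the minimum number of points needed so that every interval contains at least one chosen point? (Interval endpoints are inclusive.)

Process intervals by earliest right end; each time one isn't hit yet, stab at its right endpoint.
Sorted: [1,2] [2,3] [1,5] [3,7] [7,8] [8,9] [11,13] [12,14] [14,15]
{[1,2],[2,3],[1,5]} hit by 2; {[3,7],[7,8]} hit by 7; {[8,9]} hit by 9; {[11,13],[12,14]} hit by 13; {[14,15]} hit by 15.
Points: 2, 7, 9, 13, 15 (5 total).

5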